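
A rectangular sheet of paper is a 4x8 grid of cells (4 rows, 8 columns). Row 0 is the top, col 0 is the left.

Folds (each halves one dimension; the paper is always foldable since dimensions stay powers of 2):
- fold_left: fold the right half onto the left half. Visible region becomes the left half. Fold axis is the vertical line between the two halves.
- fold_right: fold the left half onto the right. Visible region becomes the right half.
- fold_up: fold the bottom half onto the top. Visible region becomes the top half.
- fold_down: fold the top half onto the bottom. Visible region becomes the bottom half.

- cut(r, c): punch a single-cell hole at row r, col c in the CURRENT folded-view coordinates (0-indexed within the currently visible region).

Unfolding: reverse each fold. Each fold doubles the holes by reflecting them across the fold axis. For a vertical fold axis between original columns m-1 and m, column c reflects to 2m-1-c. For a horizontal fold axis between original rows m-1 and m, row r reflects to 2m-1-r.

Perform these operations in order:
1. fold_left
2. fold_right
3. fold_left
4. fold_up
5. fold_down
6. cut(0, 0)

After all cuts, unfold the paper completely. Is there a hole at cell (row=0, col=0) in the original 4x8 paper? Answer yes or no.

Op 1 fold_left: fold axis v@4; visible region now rows[0,4) x cols[0,4) = 4x4
Op 2 fold_right: fold axis v@2; visible region now rows[0,4) x cols[2,4) = 4x2
Op 3 fold_left: fold axis v@3; visible region now rows[0,4) x cols[2,3) = 4x1
Op 4 fold_up: fold axis h@2; visible region now rows[0,2) x cols[2,3) = 2x1
Op 5 fold_down: fold axis h@1; visible region now rows[1,2) x cols[2,3) = 1x1
Op 6 cut(0, 0): punch at orig (1,2); cuts so far [(1, 2)]; region rows[1,2) x cols[2,3) = 1x1
Unfold 1 (reflect across h@1): 2 holes -> [(0, 2), (1, 2)]
Unfold 2 (reflect across h@2): 4 holes -> [(0, 2), (1, 2), (2, 2), (3, 2)]
Unfold 3 (reflect across v@3): 8 holes -> [(0, 2), (0, 3), (1, 2), (1, 3), (2, 2), (2, 3), (3, 2), (3, 3)]
Unfold 4 (reflect across v@2): 16 holes -> [(0, 0), (0, 1), (0, 2), (0, 3), (1, 0), (1, 1), (1, 2), (1, 3), (2, 0), (2, 1), (2, 2), (2, 3), (3, 0), (3, 1), (3, 2), (3, 3)]
Unfold 5 (reflect across v@4): 32 holes -> [(0, 0), (0, 1), (0, 2), (0, 3), (0, 4), (0, 5), (0, 6), (0, 7), (1, 0), (1, 1), (1, 2), (1, 3), (1, 4), (1, 5), (1, 6), (1, 7), (2, 0), (2, 1), (2, 2), (2, 3), (2, 4), (2, 5), (2, 6), (2, 7), (3, 0), (3, 1), (3, 2), (3, 3), (3, 4), (3, 5), (3, 6), (3, 7)]
Holes: [(0, 0), (0, 1), (0, 2), (0, 3), (0, 4), (0, 5), (0, 6), (0, 7), (1, 0), (1, 1), (1, 2), (1, 3), (1, 4), (1, 5), (1, 6), (1, 7), (2, 0), (2, 1), (2, 2), (2, 3), (2, 4), (2, 5), (2, 6), (2, 7), (3, 0), (3, 1), (3, 2), (3, 3), (3, 4), (3, 5), (3, 6), (3, 7)]

Answer: yes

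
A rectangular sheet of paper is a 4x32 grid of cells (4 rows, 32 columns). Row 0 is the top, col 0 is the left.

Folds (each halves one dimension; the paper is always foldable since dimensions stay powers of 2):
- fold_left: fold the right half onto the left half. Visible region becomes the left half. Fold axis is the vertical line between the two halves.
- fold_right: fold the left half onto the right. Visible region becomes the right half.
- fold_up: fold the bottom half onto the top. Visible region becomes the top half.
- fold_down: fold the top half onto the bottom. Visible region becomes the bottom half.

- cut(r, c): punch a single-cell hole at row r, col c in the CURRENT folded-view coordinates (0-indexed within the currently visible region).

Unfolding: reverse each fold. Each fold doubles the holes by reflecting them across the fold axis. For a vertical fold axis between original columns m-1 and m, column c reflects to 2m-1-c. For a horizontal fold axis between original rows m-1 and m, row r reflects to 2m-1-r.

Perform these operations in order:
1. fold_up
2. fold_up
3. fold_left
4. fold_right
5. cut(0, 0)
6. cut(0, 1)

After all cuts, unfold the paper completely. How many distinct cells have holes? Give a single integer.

Op 1 fold_up: fold axis h@2; visible region now rows[0,2) x cols[0,32) = 2x32
Op 2 fold_up: fold axis h@1; visible region now rows[0,1) x cols[0,32) = 1x32
Op 3 fold_left: fold axis v@16; visible region now rows[0,1) x cols[0,16) = 1x16
Op 4 fold_right: fold axis v@8; visible region now rows[0,1) x cols[8,16) = 1x8
Op 5 cut(0, 0): punch at orig (0,8); cuts so far [(0, 8)]; region rows[0,1) x cols[8,16) = 1x8
Op 6 cut(0, 1): punch at orig (0,9); cuts so far [(0, 8), (0, 9)]; region rows[0,1) x cols[8,16) = 1x8
Unfold 1 (reflect across v@8): 4 holes -> [(0, 6), (0, 7), (0, 8), (0, 9)]
Unfold 2 (reflect across v@16): 8 holes -> [(0, 6), (0, 7), (0, 8), (0, 9), (0, 22), (0, 23), (0, 24), (0, 25)]
Unfold 3 (reflect across h@1): 16 holes -> [(0, 6), (0, 7), (0, 8), (0, 9), (0, 22), (0, 23), (0, 24), (0, 25), (1, 6), (1, 7), (1, 8), (1, 9), (1, 22), (1, 23), (1, 24), (1, 25)]
Unfold 4 (reflect across h@2): 32 holes -> [(0, 6), (0, 7), (0, 8), (0, 9), (0, 22), (0, 23), (0, 24), (0, 25), (1, 6), (1, 7), (1, 8), (1, 9), (1, 22), (1, 23), (1, 24), (1, 25), (2, 6), (2, 7), (2, 8), (2, 9), (2, 22), (2, 23), (2, 24), (2, 25), (3, 6), (3, 7), (3, 8), (3, 9), (3, 22), (3, 23), (3, 24), (3, 25)]

Answer: 32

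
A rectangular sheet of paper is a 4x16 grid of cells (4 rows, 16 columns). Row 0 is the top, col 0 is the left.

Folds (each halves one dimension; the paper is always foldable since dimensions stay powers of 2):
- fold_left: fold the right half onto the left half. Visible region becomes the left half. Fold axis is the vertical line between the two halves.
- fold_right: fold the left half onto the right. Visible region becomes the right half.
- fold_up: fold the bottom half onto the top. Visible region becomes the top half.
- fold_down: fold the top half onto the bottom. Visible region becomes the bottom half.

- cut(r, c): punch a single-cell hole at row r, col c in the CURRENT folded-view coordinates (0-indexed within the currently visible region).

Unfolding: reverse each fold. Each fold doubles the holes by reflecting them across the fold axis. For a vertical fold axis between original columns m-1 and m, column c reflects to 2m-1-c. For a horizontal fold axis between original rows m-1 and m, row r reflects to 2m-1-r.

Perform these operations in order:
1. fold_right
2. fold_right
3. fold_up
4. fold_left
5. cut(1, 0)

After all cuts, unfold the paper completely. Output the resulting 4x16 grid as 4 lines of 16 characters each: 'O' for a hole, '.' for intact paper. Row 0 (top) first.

Answer: ................
O..OO..OO..OO..O
O..OO..OO..OO..O
................

Derivation:
Op 1 fold_right: fold axis v@8; visible region now rows[0,4) x cols[8,16) = 4x8
Op 2 fold_right: fold axis v@12; visible region now rows[0,4) x cols[12,16) = 4x4
Op 3 fold_up: fold axis h@2; visible region now rows[0,2) x cols[12,16) = 2x4
Op 4 fold_left: fold axis v@14; visible region now rows[0,2) x cols[12,14) = 2x2
Op 5 cut(1, 0): punch at orig (1,12); cuts so far [(1, 12)]; region rows[0,2) x cols[12,14) = 2x2
Unfold 1 (reflect across v@14): 2 holes -> [(1, 12), (1, 15)]
Unfold 2 (reflect across h@2): 4 holes -> [(1, 12), (1, 15), (2, 12), (2, 15)]
Unfold 3 (reflect across v@12): 8 holes -> [(1, 8), (1, 11), (1, 12), (1, 15), (2, 8), (2, 11), (2, 12), (2, 15)]
Unfold 4 (reflect across v@8): 16 holes -> [(1, 0), (1, 3), (1, 4), (1, 7), (1, 8), (1, 11), (1, 12), (1, 15), (2, 0), (2, 3), (2, 4), (2, 7), (2, 8), (2, 11), (2, 12), (2, 15)]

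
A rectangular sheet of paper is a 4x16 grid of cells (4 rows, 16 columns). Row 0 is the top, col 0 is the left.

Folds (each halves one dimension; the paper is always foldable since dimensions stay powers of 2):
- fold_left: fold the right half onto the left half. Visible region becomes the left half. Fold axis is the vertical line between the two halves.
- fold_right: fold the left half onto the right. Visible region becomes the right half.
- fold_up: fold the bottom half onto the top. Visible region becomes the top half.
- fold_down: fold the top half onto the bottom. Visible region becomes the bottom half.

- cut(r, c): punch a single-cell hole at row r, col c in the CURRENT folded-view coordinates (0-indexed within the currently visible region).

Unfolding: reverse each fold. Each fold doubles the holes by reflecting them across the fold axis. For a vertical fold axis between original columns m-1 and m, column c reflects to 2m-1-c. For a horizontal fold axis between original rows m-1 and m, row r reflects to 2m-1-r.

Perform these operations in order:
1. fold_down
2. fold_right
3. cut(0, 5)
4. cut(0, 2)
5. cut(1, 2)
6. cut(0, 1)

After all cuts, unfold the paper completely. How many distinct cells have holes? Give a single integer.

Answer: 16

Derivation:
Op 1 fold_down: fold axis h@2; visible region now rows[2,4) x cols[0,16) = 2x16
Op 2 fold_right: fold axis v@8; visible region now rows[2,4) x cols[8,16) = 2x8
Op 3 cut(0, 5): punch at orig (2,13); cuts so far [(2, 13)]; region rows[2,4) x cols[8,16) = 2x8
Op 4 cut(0, 2): punch at orig (2,10); cuts so far [(2, 10), (2, 13)]; region rows[2,4) x cols[8,16) = 2x8
Op 5 cut(1, 2): punch at orig (3,10); cuts so far [(2, 10), (2, 13), (3, 10)]; region rows[2,4) x cols[8,16) = 2x8
Op 6 cut(0, 1): punch at orig (2,9); cuts so far [(2, 9), (2, 10), (2, 13), (3, 10)]; region rows[2,4) x cols[8,16) = 2x8
Unfold 1 (reflect across v@8): 8 holes -> [(2, 2), (2, 5), (2, 6), (2, 9), (2, 10), (2, 13), (3, 5), (3, 10)]
Unfold 2 (reflect across h@2): 16 holes -> [(0, 5), (0, 10), (1, 2), (1, 5), (1, 6), (1, 9), (1, 10), (1, 13), (2, 2), (2, 5), (2, 6), (2, 9), (2, 10), (2, 13), (3, 5), (3, 10)]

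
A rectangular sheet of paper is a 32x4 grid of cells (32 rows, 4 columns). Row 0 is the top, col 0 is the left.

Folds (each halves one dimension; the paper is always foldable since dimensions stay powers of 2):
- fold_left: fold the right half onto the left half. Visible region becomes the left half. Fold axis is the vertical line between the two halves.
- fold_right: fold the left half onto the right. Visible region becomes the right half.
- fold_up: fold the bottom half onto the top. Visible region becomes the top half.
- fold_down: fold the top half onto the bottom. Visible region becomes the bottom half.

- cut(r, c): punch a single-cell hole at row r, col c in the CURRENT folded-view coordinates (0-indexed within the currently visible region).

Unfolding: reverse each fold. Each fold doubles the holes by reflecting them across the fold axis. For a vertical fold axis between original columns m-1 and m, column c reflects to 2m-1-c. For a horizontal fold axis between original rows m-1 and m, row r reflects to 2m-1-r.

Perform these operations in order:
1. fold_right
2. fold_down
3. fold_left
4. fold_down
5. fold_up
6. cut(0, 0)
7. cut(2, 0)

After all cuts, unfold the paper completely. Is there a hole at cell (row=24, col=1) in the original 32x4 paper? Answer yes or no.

Answer: yes

Derivation:
Op 1 fold_right: fold axis v@2; visible region now rows[0,32) x cols[2,4) = 32x2
Op 2 fold_down: fold axis h@16; visible region now rows[16,32) x cols[2,4) = 16x2
Op 3 fold_left: fold axis v@3; visible region now rows[16,32) x cols[2,3) = 16x1
Op 4 fold_down: fold axis h@24; visible region now rows[24,32) x cols[2,3) = 8x1
Op 5 fold_up: fold axis h@28; visible region now rows[24,28) x cols[2,3) = 4x1
Op 6 cut(0, 0): punch at orig (24,2); cuts so far [(24, 2)]; region rows[24,28) x cols[2,3) = 4x1
Op 7 cut(2, 0): punch at orig (26,2); cuts so far [(24, 2), (26, 2)]; region rows[24,28) x cols[2,3) = 4x1
Unfold 1 (reflect across h@28): 4 holes -> [(24, 2), (26, 2), (29, 2), (31, 2)]
Unfold 2 (reflect across h@24): 8 holes -> [(16, 2), (18, 2), (21, 2), (23, 2), (24, 2), (26, 2), (29, 2), (31, 2)]
Unfold 3 (reflect across v@3): 16 holes -> [(16, 2), (16, 3), (18, 2), (18, 3), (21, 2), (21, 3), (23, 2), (23, 3), (24, 2), (24, 3), (26, 2), (26, 3), (29, 2), (29, 3), (31, 2), (31, 3)]
Unfold 4 (reflect across h@16): 32 holes -> [(0, 2), (0, 3), (2, 2), (2, 3), (5, 2), (5, 3), (7, 2), (7, 3), (8, 2), (8, 3), (10, 2), (10, 3), (13, 2), (13, 3), (15, 2), (15, 3), (16, 2), (16, 3), (18, 2), (18, 3), (21, 2), (21, 3), (23, 2), (23, 3), (24, 2), (24, 3), (26, 2), (26, 3), (29, 2), (29, 3), (31, 2), (31, 3)]
Unfold 5 (reflect across v@2): 64 holes -> [(0, 0), (0, 1), (0, 2), (0, 3), (2, 0), (2, 1), (2, 2), (2, 3), (5, 0), (5, 1), (5, 2), (5, 3), (7, 0), (7, 1), (7, 2), (7, 3), (8, 0), (8, 1), (8, 2), (8, 3), (10, 0), (10, 1), (10, 2), (10, 3), (13, 0), (13, 1), (13, 2), (13, 3), (15, 0), (15, 1), (15, 2), (15, 3), (16, 0), (16, 1), (16, 2), (16, 3), (18, 0), (18, 1), (18, 2), (18, 3), (21, 0), (21, 1), (21, 2), (21, 3), (23, 0), (23, 1), (23, 2), (23, 3), (24, 0), (24, 1), (24, 2), (24, 3), (26, 0), (26, 1), (26, 2), (26, 3), (29, 0), (29, 1), (29, 2), (29, 3), (31, 0), (31, 1), (31, 2), (31, 3)]
Holes: [(0, 0), (0, 1), (0, 2), (0, 3), (2, 0), (2, 1), (2, 2), (2, 3), (5, 0), (5, 1), (5, 2), (5, 3), (7, 0), (7, 1), (7, 2), (7, 3), (8, 0), (8, 1), (8, 2), (8, 3), (10, 0), (10, 1), (10, 2), (10, 3), (13, 0), (13, 1), (13, 2), (13, 3), (15, 0), (15, 1), (15, 2), (15, 3), (16, 0), (16, 1), (16, 2), (16, 3), (18, 0), (18, 1), (18, 2), (18, 3), (21, 0), (21, 1), (21, 2), (21, 3), (23, 0), (23, 1), (23, 2), (23, 3), (24, 0), (24, 1), (24, 2), (24, 3), (26, 0), (26, 1), (26, 2), (26, 3), (29, 0), (29, 1), (29, 2), (29, 3), (31, 0), (31, 1), (31, 2), (31, 3)]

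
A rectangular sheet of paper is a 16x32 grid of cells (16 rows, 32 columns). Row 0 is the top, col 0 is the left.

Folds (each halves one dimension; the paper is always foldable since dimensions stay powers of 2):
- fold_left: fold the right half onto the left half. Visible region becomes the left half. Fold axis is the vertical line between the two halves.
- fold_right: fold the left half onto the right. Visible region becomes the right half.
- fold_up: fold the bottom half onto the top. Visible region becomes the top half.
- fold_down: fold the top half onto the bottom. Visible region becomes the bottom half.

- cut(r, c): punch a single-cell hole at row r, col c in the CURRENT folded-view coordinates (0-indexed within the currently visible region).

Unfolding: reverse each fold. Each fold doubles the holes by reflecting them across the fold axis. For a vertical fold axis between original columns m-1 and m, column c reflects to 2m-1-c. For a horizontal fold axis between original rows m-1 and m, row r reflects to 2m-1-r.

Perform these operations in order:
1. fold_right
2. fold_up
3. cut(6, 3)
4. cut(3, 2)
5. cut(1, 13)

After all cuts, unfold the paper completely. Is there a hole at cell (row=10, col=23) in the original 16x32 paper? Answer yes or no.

Op 1 fold_right: fold axis v@16; visible region now rows[0,16) x cols[16,32) = 16x16
Op 2 fold_up: fold axis h@8; visible region now rows[0,8) x cols[16,32) = 8x16
Op 3 cut(6, 3): punch at orig (6,19); cuts so far [(6, 19)]; region rows[0,8) x cols[16,32) = 8x16
Op 4 cut(3, 2): punch at orig (3,18); cuts so far [(3, 18), (6, 19)]; region rows[0,8) x cols[16,32) = 8x16
Op 5 cut(1, 13): punch at orig (1,29); cuts so far [(1, 29), (3, 18), (6, 19)]; region rows[0,8) x cols[16,32) = 8x16
Unfold 1 (reflect across h@8): 6 holes -> [(1, 29), (3, 18), (6, 19), (9, 19), (12, 18), (14, 29)]
Unfold 2 (reflect across v@16): 12 holes -> [(1, 2), (1, 29), (3, 13), (3, 18), (6, 12), (6, 19), (9, 12), (9, 19), (12, 13), (12, 18), (14, 2), (14, 29)]
Holes: [(1, 2), (1, 29), (3, 13), (3, 18), (6, 12), (6, 19), (9, 12), (9, 19), (12, 13), (12, 18), (14, 2), (14, 29)]

Answer: no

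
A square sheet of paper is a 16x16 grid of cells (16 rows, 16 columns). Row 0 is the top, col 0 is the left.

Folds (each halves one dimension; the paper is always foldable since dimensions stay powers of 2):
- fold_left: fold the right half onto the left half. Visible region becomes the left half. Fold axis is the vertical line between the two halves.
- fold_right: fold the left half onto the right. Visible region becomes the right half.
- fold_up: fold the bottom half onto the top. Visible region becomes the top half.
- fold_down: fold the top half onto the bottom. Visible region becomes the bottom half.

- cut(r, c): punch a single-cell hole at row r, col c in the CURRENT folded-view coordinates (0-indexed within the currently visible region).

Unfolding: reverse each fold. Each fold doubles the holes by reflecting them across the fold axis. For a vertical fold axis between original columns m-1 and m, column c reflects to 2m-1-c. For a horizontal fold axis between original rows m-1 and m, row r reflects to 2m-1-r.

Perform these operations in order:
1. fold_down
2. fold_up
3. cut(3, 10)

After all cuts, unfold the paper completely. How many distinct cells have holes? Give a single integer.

Answer: 4

Derivation:
Op 1 fold_down: fold axis h@8; visible region now rows[8,16) x cols[0,16) = 8x16
Op 2 fold_up: fold axis h@12; visible region now rows[8,12) x cols[0,16) = 4x16
Op 3 cut(3, 10): punch at orig (11,10); cuts so far [(11, 10)]; region rows[8,12) x cols[0,16) = 4x16
Unfold 1 (reflect across h@12): 2 holes -> [(11, 10), (12, 10)]
Unfold 2 (reflect across h@8): 4 holes -> [(3, 10), (4, 10), (11, 10), (12, 10)]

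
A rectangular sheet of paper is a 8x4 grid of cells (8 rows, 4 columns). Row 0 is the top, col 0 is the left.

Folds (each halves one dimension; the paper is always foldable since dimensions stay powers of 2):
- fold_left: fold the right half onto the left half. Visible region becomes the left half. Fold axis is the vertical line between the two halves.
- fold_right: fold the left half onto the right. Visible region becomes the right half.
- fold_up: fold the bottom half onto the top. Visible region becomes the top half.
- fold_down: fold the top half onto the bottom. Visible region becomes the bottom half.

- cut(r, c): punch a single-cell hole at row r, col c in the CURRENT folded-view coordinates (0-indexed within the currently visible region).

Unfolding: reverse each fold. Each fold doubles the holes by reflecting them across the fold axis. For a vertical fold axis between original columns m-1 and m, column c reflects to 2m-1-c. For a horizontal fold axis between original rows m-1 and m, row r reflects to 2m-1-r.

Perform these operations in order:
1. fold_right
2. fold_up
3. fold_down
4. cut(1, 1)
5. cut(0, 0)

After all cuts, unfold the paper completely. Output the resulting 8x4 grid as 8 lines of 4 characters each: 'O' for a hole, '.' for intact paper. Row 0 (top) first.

Op 1 fold_right: fold axis v@2; visible region now rows[0,8) x cols[2,4) = 8x2
Op 2 fold_up: fold axis h@4; visible region now rows[0,4) x cols[2,4) = 4x2
Op 3 fold_down: fold axis h@2; visible region now rows[2,4) x cols[2,4) = 2x2
Op 4 cut(1, 1): punch at orig (3,3); cuts so far [(3, 3)]; region rows[2,4) x cols[2,4) = 2x2
Op 5 cut(0, 0): punch at orig (2,2); cuts so far [(2, 2), (3, 3)]; region rows[2,4) x cols[2,4) = 2x2
Unfold 1 (reflect across h@2): 4 holes -> [(0, 3), (1, 2), (2, 2), (3, 3)]
Unfold 2 (reflect across h@4): 8 holes -> [(0, 3), (1, 2), (2, 2), (3, 3), (4, 3), (5, 2), (6, 2), (7, 3)]
Unfold 3 (reflect across v@2): 16 holes -> [(0, 0), (0, 3), (1, 1), (1, 2), (2, 1), (2, 2), (3, 0), (3, 3), (4, 0), (4, 3), (5, 1), (5, 2), (6, 1), (6, 2), (7, 0), (7, 3)]

Answer: O..O
.OO.
.OO.
O..O
O..O
.OO.
.OO.
O..O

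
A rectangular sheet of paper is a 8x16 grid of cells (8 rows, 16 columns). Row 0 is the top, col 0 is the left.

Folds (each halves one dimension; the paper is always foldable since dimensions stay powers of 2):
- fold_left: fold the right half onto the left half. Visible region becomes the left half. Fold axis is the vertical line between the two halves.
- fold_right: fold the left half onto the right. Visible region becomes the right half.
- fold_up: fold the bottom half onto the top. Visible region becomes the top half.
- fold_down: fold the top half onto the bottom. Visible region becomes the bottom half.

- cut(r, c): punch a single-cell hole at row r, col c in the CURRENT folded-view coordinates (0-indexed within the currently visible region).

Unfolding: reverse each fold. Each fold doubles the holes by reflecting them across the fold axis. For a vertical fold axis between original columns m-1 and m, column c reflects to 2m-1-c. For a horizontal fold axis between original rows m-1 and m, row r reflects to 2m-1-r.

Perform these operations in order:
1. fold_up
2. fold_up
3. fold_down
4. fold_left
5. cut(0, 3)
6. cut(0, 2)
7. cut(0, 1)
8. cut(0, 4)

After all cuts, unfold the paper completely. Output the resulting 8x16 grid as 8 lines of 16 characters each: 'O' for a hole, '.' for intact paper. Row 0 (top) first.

Op 1 fold_up: fold axis h@4; visible region now rows[0,4) x cols[0,16) = 4x16
Op 2 fold_up: fold axis h@2; visible region now rows[0,2) x cols[0,16) = 2x16
Op 3 fold_down: fold axis h@1; visible region now rows[1,2) x cols[0,16) = 1x16
Op 4 fold_left: fold axis v@8; visible region now rows[1,2) x cols[0,8) = 1x8
Op 5 cut(0, 3): punch at orig (1,3); cuts so far [(1, 3)]; region rows[1,2) x cols[0,8) = 1x8
Op 6 cut(0, 2): punch at orig (1,2); cuts so far [(1, 2), (1, 3)]; region rows[1,2) x cols[0,8) = 1x8
Op 7 cut(0, 1): punch at orig (1,1); cuts so far [(1, 1), (1, 2), (1, 3)]; region rows[1,2) x cols[0,8) = 1x8
Op 8 cut(0, 4): punch at orig (1,4); cuts so far [(1, 1), (1, 2), (1, 3), (1, 4)]; region rows[1,2) x cols[0,8) = 1x8
Unfold 1 (reflect across v@8): 8 holes -> [(1, 1), (1, 2), (1, 3), (1, 4), (1, 11), (1, 12), (1, 13), (1, 14)]
Unfold 2 (reflect across h@1): 16 holes -> [(0, 1), (0, 2), (0, 3), (0, 4), (0, 11), (0, 12), (0, 13), (0, 14), (1, 1), (1, 2), (1, 3), (1, 4), (1, 11), (1, 12), (1, 13), (1, 14)]
Unfold 3 (reflect across h@2): 32 holes -> [(0, 1), (0, 2), (0, 3), (0, 4), (0, 11), (0, 12), (0, 13), (0, 14), (1, 1), (1, 2), (1, 3), (1, 4), (1, 11), (1, 12), (1, 13), (1, 14), (2, 1), (2, 2), (2, 3), (2, 4), (2, 11), (2, 12), (2, 13), (2, 14), (3, 1), (3, 2), (3, 3), (3, 4), (3, 11), (3, 12), (3, 13), (3, 14)]
Unfold 4 (reflect across h@4): 64 holes -> [(0, 1), (0, 2), (0, 3), (0, 4), (0, 11), (0, 12), (0, 13), (0, 14), (1, 1), (1, 2), (1, 3), (1, 4), (1, 11), (1, 12), (1, 13), (1, 14), (2, 1), (2, 2), (2, 3), (2, 4), (2, 11), (2, 12), (2, 13), (2, 14), (3, 1), (3, 2), (3, 3), (3, 4), (3, 11), (3, 12), (3, 13), (3, 14), (4, 1), (4, 2), (4, 3), (4, 4), (4, 11), (4, 12), (4, 13), (4, 14), (5, 1), (5, 2), (5, 3), (5, 4), (5, 11), (5, 12), (5, 13), (5, 14), (6, 1), (6, 2), (6, 3), (6, 4), (6, 11), (6, 12), (6, 13), (6, 14), (7, 1), (7, 2), (7, 3), (7, 4), (7, 11), (7, 12), (7, 13), (7, 14)]

Answer: .OOOO......OOOO.
.OOOO......OOOO.
.OOOO......OOOO.
.OOOO......OOOO.
.OOOO......OOOO.
.OOOO......OOOO.
.OOOO......OOOO.
.OOOO......OOOO.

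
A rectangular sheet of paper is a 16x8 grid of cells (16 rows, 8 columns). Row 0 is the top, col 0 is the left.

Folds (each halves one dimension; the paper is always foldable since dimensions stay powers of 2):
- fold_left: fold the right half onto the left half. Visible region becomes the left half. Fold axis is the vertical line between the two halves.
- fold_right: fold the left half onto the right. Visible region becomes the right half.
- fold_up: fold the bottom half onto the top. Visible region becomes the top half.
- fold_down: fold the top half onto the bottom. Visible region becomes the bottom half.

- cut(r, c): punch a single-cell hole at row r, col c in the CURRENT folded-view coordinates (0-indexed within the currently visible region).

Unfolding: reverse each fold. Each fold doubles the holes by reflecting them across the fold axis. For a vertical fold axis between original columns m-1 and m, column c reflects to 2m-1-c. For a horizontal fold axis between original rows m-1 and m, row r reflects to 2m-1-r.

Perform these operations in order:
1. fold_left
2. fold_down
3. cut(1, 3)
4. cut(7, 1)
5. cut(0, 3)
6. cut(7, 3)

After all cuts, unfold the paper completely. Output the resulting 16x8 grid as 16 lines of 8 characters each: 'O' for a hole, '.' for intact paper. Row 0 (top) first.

Op 1 fold_left: fold axis v@4; visible region now rows[0,16) x cols[0,4) = 16x4
Op 2 fold_down: fold axis h@8; visible region now rows[8,16) x cols[0,4) = 8x4
Op 3 cut(1, 3): punch at orig (9,3); cuts so far [(9, 3)]; region rows[8,16) x cols[0,4) = 8x4
Op 4 cut(7, 1): punch at orig (15,1); cuts so far [(9, 3), (15, 1)]; region rows[8,16) x cols[0,4) = 8x4
Op 5 cut(0, 3): punch at orig (8,3); cuts so far [(8, 3), (9, 3), (15, 1)]; region rows[8,16) x cols[0,4) = 8x4
Op 6 cut(7, 3): punch at orig (15,3); cuts so far [(8, 3), (9, 3), (15, 1), (15, 3)]; region rows[8,16) x cols[0,4) = 8x4
Unfold 1 (reflect across h@8): 8 holes -> [(0, 1), (0, 3), (6, 3), (7, 3), (8, 3), (9, 3), (15, 1), (15, 3)]
Unfold 2 (reflect across v@4): 16 holes -> [(0, 1), (0, 3), (0, 4), (0, 6), (6, 3), (6, 4), (7, 3), (7, 4), (8, 3), (8, 4), (9, 3), (9, 4), (15, 1), (15, 3), (15, 4), (15, 6)]

Answer: .O.OO.O.
........
........
........
........
........
...OO...
...OO...
...OO...
...OO...
........
........
........
........
........
.O.OO.O.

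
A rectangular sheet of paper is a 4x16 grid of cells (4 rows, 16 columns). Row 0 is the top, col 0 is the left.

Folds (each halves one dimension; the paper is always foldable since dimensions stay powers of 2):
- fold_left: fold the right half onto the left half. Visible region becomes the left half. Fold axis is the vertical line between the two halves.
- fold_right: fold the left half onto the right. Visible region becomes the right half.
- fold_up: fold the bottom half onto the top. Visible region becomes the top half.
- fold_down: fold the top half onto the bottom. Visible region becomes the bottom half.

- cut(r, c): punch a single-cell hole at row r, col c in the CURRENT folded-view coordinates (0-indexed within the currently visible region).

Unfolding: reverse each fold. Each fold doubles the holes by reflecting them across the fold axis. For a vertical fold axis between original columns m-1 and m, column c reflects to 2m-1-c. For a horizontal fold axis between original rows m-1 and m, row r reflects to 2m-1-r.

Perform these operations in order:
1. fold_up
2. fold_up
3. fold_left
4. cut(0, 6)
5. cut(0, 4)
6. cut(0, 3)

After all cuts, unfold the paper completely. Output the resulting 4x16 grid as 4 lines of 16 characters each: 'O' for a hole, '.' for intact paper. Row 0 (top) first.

Answer: ...OO.O..O.OO...
...OO.O..O.OO...
...OO.O..O.OO...
...OO.O..O.OO...

Derivation:
Op 1 fold_up: fold axis h@2; visible region now rows[0,2) x cols[0,16) = 2x16
Op 2 fold_up: fold axis h@1; visible region now rows[0,1) x cols[0,16) = 1x16
Op 3 fold_left: fold axis v@8; visible region now rows[0,1) x cols[0,8) = 1x8
Op 4 cut(0, 6): punch at orig (0,6); cuts so far [(0, 6)]; region rows[0,1) x cols[0,8) = 1x8
Op 5 cut(0, 4): punch at orig (0,4); cuts so far [(0, 4), (0, 6)]; region rows[0,1) x cols[0,8) = 1x8
Op 6 cut(0, 3): punch at orig (0,3); cuts so far [(0, 3), (0, 4), (0, 6)]; region rows[0,1) x cols[0,8) = 1x8
Unfold 1 (reflect across v@8): 6 holes -> [(0, 3), (0, 4), (0, 6), (0, 9), (0, 11), (0, 12)]
Unfold 2 (reflect across h@1): 12 holes -> [(0, 3), (0, 4), (0, 6), (0, 9), (0, 11), (0, 12), (1, 3), (1, 4), (1, 6), (1, 9), (1, 11), (1, 12)]
Unfold 3 (reflect across h@2): 24 holes -> [(0, 3), (0, 4), (0, 6), (0, 9), (0, 11), (0, 12), (1, 3), (1, 4), (1, 6), (1, 9), (1, 11), (1, 12), (2, 3), (2, 4), (2, 6), (2, 9), (2, 11), (2, 12), (3, 3), (3, 4), (3, 6), (3, 9), (3, 11), (3, 12)]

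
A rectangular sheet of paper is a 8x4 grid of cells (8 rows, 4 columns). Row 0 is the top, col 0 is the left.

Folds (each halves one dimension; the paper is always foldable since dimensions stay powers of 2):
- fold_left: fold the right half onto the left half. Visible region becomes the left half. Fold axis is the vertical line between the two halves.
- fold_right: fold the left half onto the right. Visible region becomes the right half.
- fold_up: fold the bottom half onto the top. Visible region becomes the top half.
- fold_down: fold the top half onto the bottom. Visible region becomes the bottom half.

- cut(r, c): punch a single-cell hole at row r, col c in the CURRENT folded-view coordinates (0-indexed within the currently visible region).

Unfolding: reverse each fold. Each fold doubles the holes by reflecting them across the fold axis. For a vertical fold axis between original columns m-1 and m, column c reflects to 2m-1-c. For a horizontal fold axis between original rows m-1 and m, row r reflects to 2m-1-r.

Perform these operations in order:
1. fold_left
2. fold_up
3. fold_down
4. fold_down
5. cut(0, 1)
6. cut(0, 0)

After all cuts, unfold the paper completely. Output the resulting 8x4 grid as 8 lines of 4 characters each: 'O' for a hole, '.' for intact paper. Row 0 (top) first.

Answer: OOOO
OOOO
OOOO
OOOO
OOOO
OOOO
OOOO
OOOO

Derivation:
Op 1 fold_left: fold axis v@2; visible region now rows[0,8) x cols[0,2) = 8x2
Op 2 fold_up: fold axis h@4; visible region now rows[0,4) x cols[0,2) = 4x2
Op 3 fold_down: fold axis h@2; visible region now rows[2,4) x cols[0,2) = 2x2
Op 4 fold_down: fold axis h@3; visible region now rows[3,4) x cols[0,2) = 1x2
Op 5 cut(0, 1): punch at orig (3,1); cuts so far [(3, 1)]; region rows[3,4) x cols[0,2) = 1x2
Op 6 cut(0, 0): punch at orig (3,0); cuts so far [(3, 0), (3, 1)]; region rows[3,4) x cols[0,2) = 1x2
Unfold 1 (reflect across h@3): 4 holes -> [(2, 0), (2, 1), (3, 0), (3, 1)]
Unfold 2 (reflect across h@2): 8 holes -> [(0, 0), (0, 1), (1, 0), (1, 1), (2, 0), (2, 1), (3, 0), (3, 1)]
Unfold 3 (reflect across h@4): 16 holes -> [(0, 0), (0, 1), (1, 0), (1, 1), (2, 0), (2, 1), (3, 0), (3, 1), (4, 0), (4, 1), (5, 0), (5, 1), (6, 0), (6, 1), (7, 0), (7, 1)]
Unfold 4 (reflect across v@2): 32 holes -> [(0, 0), (0, 1), (0, 2), (0, 3), (1, 0), (1, 1), (1, 2), (1, 3), (2, 0), (2, 1), (2, 2), (2, 3), (3, 0), (3, 1), (3, 2), (3, 3), (4, 0), (4, 1), (4, 2), (4, 3), (5, 0), (5, 1), (5, 2), (5, 3), (6, 0), (6, 1), (6, 2), (6, 3), (7, 0), (7, 1), (7, 2), (7, 3)]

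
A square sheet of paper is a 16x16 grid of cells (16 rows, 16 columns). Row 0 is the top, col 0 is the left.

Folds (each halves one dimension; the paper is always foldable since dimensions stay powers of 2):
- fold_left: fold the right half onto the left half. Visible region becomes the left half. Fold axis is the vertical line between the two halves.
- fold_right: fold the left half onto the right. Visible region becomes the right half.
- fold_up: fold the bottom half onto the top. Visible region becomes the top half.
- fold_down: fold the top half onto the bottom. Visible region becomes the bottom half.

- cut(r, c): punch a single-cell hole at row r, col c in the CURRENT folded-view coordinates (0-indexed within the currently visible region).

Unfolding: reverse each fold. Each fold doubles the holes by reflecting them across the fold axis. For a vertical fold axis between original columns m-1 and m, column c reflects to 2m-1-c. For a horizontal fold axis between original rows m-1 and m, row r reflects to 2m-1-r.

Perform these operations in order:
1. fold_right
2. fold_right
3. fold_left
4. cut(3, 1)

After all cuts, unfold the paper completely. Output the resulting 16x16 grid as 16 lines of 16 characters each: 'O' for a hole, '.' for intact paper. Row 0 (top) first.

Answer: ................
................
................
.OO..OO..OO..OO.
................
................
................
................
................
................
................
................
................
................
................
................

Derivation:
Op 1 fold_right: fold axis v@8; visible region now rows[0,16) x cols[8,16) = 16x8
Op 2 fold_right: fold axis v@12; visible region now rows[0,16) x cols[12,16) = 16x4
Op 3 fold_left: fold axis v@14; visible region now rows[0,16) x cols[12,14) = 16x2
Op 4 cut(3, 1): punch at orig (3,13); cuts so far [(3, 13)]; region rows[0,16) x cols[12,14) = 16x2
Unfold 1 (reflect across v@14): 2 holes -> [(3, 13), (3, 14)]
Unfold 2 (reflect across v@12): 4 holes -> [(3, 9), (3, 10), (3, 13), (3, 14)]
Unfold 3 (reflect across v@8): 8 holes -> [(3, 1), (3, 2), (3, 5), (3, 6), (3, 9), (3, 10), (3, 13), (3, 14)]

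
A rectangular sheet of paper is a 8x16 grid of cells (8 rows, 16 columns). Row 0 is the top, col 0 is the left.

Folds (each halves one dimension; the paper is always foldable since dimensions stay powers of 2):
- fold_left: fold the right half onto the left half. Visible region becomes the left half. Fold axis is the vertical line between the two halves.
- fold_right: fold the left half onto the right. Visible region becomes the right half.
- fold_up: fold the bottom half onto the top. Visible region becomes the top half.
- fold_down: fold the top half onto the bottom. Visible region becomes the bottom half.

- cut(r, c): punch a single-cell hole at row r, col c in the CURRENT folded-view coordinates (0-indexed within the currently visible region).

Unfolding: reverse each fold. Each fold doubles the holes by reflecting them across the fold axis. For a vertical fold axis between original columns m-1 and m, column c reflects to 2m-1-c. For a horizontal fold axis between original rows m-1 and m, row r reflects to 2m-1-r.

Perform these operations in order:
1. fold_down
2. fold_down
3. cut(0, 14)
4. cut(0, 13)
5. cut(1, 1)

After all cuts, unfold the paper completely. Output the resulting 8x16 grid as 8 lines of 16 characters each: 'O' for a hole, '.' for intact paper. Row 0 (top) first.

Answer: .O..............
.............OO.
.............OO.
.O..............
.O..............
.............OO.
.............OO.
.O..............

Derivation:
Op 1 fold_down: fold axis h@4; visible region now rows[4,8) x cols[0,16) = 4x16
Op 2 fold_down: fold axis h@6; visible region now rows[6,8) x cols[0,16) = 2x16
Op 3 cut(0, 14): punch at orig (6,14); cuts so far [(6, 14)]; region rows[6,8) x cols[0,16) = 2x16
Op 4 cut(0, 13): punch at orig (6,13); cuts so far [(6, 13), (6, 14)]; region rows[6,8) x cols[0,16) = 2x16
Op 5 cut(1, 1): punch at orig (7,1); cuts so far [(6, 13), (6, 14), (7, 1)]; region rows[6,8) x cols[0,16) = 2x16
Unfold 1 (reflect across h@6): 6 holes -> [(4, 1), (5, 13), (5, 14), (6, 13), (6, 14), (7, 1)]
Unfold 2 (reflect across h@4): 12 holes -> [(0, 1), (1, 13), (1, 14), (2, 13), (2, 14), (3, 1), (4, 1), (5, 13), (5, 14), (6, 13), (6, 14), (7, 1)]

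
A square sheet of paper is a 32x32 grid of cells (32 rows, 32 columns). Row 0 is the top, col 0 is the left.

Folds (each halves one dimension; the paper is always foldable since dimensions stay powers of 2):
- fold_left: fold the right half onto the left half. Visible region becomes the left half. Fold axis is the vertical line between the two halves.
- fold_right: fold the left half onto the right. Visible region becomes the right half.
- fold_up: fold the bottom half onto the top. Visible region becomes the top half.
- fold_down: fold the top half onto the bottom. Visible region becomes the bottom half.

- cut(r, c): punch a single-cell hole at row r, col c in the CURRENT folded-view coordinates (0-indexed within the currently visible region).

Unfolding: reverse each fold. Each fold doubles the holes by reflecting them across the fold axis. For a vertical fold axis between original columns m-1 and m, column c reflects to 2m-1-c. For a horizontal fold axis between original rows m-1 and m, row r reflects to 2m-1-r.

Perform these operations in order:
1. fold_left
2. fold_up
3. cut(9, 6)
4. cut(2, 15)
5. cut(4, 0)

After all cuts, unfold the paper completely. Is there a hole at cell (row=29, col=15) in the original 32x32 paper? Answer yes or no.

Answer: yes

Derivation:
Op 1 fold_left: fold axis v@16; visible region now rows[0,32) x cols[0,16) = 32x16
Op 2 fold_up: fold axis h@16; visible region now rows[0,16) x cols[0,16) = 16x16
Op 3 cut(9, 6): punch at orig (9,6); cuts so far [(9, 6)]; region rows[0,16) x cols[0,16) = 16x16
Op 4 cut(2, 15): punch at orig (2,15); cuts so far [(2, 15), (9, 6)]; region rows[0,16) x cols[0,16) = 16x16
Op 5 cut(4, 0): punch at orig (4,0); cuts so far [(2, 15), (4, 0), (9, 6)]; region rows[0,16) x cols[0,16) = 16x16
Unfold 1 (reflect across h@16): 6 holes -> [(2, 15), (4, 0), (9, 6), (22, 6), (27, 0), (29, 15)]
Unfold 2 (reflect across v@16): 12 holes -> [(2, 15), (2, 16), (4, 0), (4, 31), (9, 6), (9, 25), (22, 6), (22, 25), (27, 0), (27, 31), (29, 15), (29, 16)]
Holes: [(2, 15), (2, 16), (4, 0), (4, 31), (9, 6), (9, 25), (22, 6), (22, 25), (27, 0), (27, 31), (29, 15), (29, 16)]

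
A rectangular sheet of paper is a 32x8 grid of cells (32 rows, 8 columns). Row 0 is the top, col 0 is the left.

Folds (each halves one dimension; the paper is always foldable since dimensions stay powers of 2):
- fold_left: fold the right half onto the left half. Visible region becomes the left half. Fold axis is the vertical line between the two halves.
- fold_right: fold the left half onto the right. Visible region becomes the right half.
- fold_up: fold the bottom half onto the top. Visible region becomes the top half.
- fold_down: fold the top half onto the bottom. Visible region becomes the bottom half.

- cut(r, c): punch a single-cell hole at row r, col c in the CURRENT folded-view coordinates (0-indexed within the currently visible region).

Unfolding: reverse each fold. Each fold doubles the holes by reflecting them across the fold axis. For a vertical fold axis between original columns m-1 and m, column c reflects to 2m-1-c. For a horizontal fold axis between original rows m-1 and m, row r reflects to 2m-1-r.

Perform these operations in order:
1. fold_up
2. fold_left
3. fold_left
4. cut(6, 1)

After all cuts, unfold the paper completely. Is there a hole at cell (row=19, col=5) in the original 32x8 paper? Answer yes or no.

Answer: no

Derivation:
Op 1 fold_up: fold axis h@16; visible region now rows[0,16) x cols[0,8) = 16x8
Op 2 fold_left: fold axis v@4; visible region now rows[0,16) x cols[0,4) = 16x4
Op 3 fold_left: fold axis v@2; visible region now rows[0,16) x cols[0,2) = 16x2
Op 4 cut(6, 1): punch at orig (6,1); cuts so far [(6, 1)]; region rows[0,16) x cols[0,2) = 16x2
Unfold 1 (reflect across v@2): 2 holes -> [(6, 1), (6, 2)]
Unfold 2 (reflect across v@4): 4 holes -> [(6, 1), (6, 2), (6, 5), (6, 6)]
Unfold 3 (reflect across h@16): 8 holes -> [(6, 1), (6, 2), (6, 5), (6, 6), (25, 1), (25, 2), (25, 5), (25, 6)]
Holes: [(6, 1), (6, 2), (6, 5), (6, 6), (25, 1), (25, 2), (25, 5), (25, 6)]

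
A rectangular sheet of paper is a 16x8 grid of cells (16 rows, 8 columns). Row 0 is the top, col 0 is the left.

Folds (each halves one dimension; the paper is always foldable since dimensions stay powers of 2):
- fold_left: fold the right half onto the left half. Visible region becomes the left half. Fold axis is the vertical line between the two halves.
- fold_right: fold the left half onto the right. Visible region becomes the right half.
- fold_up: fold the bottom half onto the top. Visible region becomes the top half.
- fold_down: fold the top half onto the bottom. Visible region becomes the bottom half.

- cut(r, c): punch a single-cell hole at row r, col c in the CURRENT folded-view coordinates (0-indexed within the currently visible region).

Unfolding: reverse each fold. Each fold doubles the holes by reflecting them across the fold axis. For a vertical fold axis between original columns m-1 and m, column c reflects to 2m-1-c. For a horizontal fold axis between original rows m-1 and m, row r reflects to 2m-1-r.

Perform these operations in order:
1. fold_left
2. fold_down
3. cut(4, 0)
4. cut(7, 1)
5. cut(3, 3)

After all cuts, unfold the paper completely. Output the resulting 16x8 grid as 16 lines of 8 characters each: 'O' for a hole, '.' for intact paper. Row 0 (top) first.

Op 1 fold_left: fold axis v@4; visible region now rows[0,16) x cols[0,4) = 16x4
Op 2 fold_down: fold axis h@8; visible region now rows[8,16) x cols[0,4) = 8x4
Op 3 cut(4, 0): punch at orig (12,0); cuts so far [(12, 0)]; region rows[8,16) x cols[0,4) = 8x4
Op 4 cut(7, 1): punch at orig (15,1); cuts so far [(12, 0), (15, 1)]; region rows[8,16) x cols[0,4) = 8x4
Op 5 cut(3, 3): punch at orig (11,3); cuts so far [(11, 3), (12, 0), (15, 1)]; region rows[8,16) x cols[0,4) = 8x4
Unfold 1 (reflect across h@8): 6 holes -> [(0, 1), (3, 0), (4, 3), (11, 3), (12, 0), (15, 1)]
Unfold 2 (reflect across v@4): 12 holes -> [(0, 1), (0, 6), (3, 0), (3, 7), (4, 3), (4, 4), (11, 3), (11, 4), (12, 0), (12, 7), (15, 1), (15, 6)]

Answer: .O....O.
........
........
O......O
...OO...
........
........
........
........
........
........
...OO...
O......O
........
........
.O....O.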